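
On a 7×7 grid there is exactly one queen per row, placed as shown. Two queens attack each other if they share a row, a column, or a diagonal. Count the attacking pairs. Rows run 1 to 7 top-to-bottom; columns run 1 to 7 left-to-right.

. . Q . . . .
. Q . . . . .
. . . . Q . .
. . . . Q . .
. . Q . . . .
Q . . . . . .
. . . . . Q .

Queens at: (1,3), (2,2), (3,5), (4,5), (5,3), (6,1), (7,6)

5

Same column: (1,3)–(5,3) (column 3); (3,5)–(4,5) (column 5).
Same diagonal: (1,3)–(2,2) (|1−2| = |3−2| = 1); (1,3)–(3,5) (|1−3| = |3−5| = 2); (3,5)–(5,3) (|3−5| = |5−3| = 2).
Total attacking pairs: 5.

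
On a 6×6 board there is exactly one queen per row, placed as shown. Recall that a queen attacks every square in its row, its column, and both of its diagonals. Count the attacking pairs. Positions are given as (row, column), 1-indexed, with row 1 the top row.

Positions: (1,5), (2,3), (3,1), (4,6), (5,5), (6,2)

2

Same column: (1,5)–(5,5) (column 5).
Same diagonal: (4,6)–(5,5) (|4−5| = |6−5| = 1).
Total attacking pairs: 2.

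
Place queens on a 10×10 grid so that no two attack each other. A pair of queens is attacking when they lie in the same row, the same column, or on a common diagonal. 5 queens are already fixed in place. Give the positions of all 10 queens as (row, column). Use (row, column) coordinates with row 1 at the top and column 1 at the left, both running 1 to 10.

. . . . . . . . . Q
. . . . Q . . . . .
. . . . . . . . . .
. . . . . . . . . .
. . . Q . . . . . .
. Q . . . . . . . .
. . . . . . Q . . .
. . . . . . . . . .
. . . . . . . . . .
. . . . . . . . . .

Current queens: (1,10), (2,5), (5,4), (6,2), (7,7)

(1,10) (2,5) (3,1) (4,8) (5,4) (6,2) (7,7) (8,9) (9,6) (10,3)

Row 3: attacked by (1,10)→{8,10}; (2,5)→{4,5,6}; (5,4)→{2,4,6}; (6,2)→{2,5}; (7,7)→{3,7}. Safe: 1, 9. Place at column 1.
Row 4: attacked by (1,10)→{7,10}; (2,5)→{3,5,7}; (3,1)→{1,2}; (5,4)→{3,4,5}; (6,2)→{2,4}; (7,7)→{4,7,10}. Safe: 6, 8, 9. Place at column 8.
Row 8: attacked by (1,10)→{3,10}; (2,5)→{5}; (3,1)→{1,6}; (4,8)→{4,8}; (5,4)→{1,4,7}; (6,2)→{2,4}; (7,7)→{6,7,8}. Safe: 9. Place at column 9.
Row 9: attacked by (1,10)→{2,10}; (2,5)→{5}; (3,1)→{1,7}; (4,8)→{3,8}; (5,4)→{4,8}; (6,2)→{2,5}; (7,7)→{5,7,9}; (8,9)→{8,9,10}. Safe: 6. Place at column 6.
Row 10: attacked by (1,10)→{1,10}; (2,5)→{5}; (3,1)→{1,8}; (4,8)→{2,8}; (5,4)→{4,9}; (6,2)→{2,6}; (7,7)→{4,7,10}; (8,9)→{7,9}; (9,6)→{5,6,7}. Safe: 3. Place at column 3.
Columns [10, 5, 1, 8, 4, 2, 7, 9, 6, 3], r−c [-9, -3, 2, -4, 1, 4, 0, -1, 3, 7], r+c [11, 7, 4, 12, 9, 8, 14, 17, 15, 13] are all distinct, so no two queens attack.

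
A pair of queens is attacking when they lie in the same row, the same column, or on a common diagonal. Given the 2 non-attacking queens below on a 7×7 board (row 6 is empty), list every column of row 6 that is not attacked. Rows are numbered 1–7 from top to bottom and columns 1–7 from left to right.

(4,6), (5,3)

(4,6) attacks row 6 at column 6 and diagonals 4.
(5,3) attacks row 6 at column 3 and diagonals 2, 4.
Attacked columns: {2, 3, 4, 6}. Safe: {1, 5, 7}.

columns 1, 5, 7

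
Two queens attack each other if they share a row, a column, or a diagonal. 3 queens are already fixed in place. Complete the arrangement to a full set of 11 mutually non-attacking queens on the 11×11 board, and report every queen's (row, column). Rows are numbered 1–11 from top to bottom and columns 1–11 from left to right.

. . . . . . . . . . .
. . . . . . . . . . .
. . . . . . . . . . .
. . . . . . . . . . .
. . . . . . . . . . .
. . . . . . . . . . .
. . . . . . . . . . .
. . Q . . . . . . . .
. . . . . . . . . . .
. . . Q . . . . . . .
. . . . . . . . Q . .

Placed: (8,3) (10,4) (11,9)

(1,1) (2,8) (3,10) (4,5) (5,7) (6,2) (7,11) (8,3) (9,6) (10,4) (11,9)

Row 1: attacked by (8,3)→{3,10}; (10,4)→{4}; (11,9)→{9}. Safe: 1, 2, 5, 6, 7, 8, 11. Place at column 1.
Row 2: attacked by (1,1)→{1,2}; (8,3)→{3,9}; (10,4)→{4}; (11,9)→{9}. Safe: 5, 6, 7, 8, 10, 11. Place at column 8.
Row 3: attacked by (1,1)→{1,3}; (2,8)→{7,8,9}; (8,3)→{3,8}; (10,4)→{4,11}; (11,9)→{1,9}. Safe: 2, 5, 6, 10. Place at column 10.
Row 4: attacked by (1,1)→{1,4}; (2,8)→{6,8,10}; (3,10)→{9,10,11}; (8,3)→{3,7}; (10,4)→{4,10}; (11,9)→{2,9}. Safe: 5. Place at column 5.
Row 5: attacked by (1,1)→{1,5}; (2,8)→{5,8,11}; (3,10)→{8,10}; (4,5)→{4,5,6}; (8,3)→{3,6}; (10,4)→{4,9}; (11,9)→{3,9}. Safe: 2, 7. Place at column 7.
Row 6: attacked by (1,1)→{1,6}; (2,8)→{4,8}; (3,10)→{7,10}; (4,5)→{3,5,7}; (5,7)→{6,7,8}; (8,3)→{1,3,5}; (10,4)→{4,8}; (11,9)→{4,9}. Safe: 2, 11. Place at column 2.
Row 7: attacked by (1,1)→{1,7}; (2,8)→{3,8}; (3,10)→{6,10}; (4,5)→{2,5,8}; (5,7)→{5,7,9}; (6,2)→{1,2,3}; (8,3)→{2,3,4}; (10,4)→{1,4,7}; (11,9)→{5,9}. Safe: 11. Place at column 11.
Row 9: attacked by (1,1)→{1,9}; (2,8)→{1,8}; (3,10)→{4,10}; (4,5)→{5,10}; (5,7)→{3,7,11}; (6,2)→{2,5}; (7,11)→{9,11}; (8,3)→{2,3,4}; (10,4)→{3,4,5}; (11,9)→{7,9,11}. Safe: 6. Place at column 6.
Columns [1, 8, 10, 5, 7, 2, 11, 3, 6, 4, 9], r−c [0, -6, -7, -1, -2, 4, -4, 5, 3, 6, 2], r+c [2, 10, 13, 9, 12, 8, 18, 11, 15, 14, 20] are all distinct, so no two queens attack.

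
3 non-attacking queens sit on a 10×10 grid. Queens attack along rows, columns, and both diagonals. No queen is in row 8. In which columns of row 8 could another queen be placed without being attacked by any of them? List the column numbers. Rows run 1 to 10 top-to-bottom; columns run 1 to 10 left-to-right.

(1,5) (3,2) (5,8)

columns 1, 3, 4, 6, 9, 10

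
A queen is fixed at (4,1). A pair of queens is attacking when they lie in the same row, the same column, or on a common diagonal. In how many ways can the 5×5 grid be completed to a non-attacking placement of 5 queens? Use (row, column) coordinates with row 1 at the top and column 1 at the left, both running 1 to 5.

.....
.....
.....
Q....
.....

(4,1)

Branch on row 1: col 2 → 1; col 3 → 0; col 5 → 1.
Sum: 1 + 0 + 1 = 2.

2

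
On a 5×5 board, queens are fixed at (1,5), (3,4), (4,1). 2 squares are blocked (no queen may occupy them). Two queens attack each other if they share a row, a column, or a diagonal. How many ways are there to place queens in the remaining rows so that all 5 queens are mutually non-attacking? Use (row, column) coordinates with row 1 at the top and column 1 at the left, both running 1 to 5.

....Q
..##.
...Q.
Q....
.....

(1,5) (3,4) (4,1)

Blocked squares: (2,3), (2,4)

Branch on row 2: col 2 → 1.
Sum: 1 = 1.

1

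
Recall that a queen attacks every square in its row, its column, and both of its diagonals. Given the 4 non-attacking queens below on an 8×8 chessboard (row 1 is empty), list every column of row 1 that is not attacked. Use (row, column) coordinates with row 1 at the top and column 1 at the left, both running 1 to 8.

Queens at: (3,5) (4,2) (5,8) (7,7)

(3,5) attacks row 1 at column 5 and diagonals 3, 7.
(4,2) attacks row 1 at column 2 and diagonals 5.
(5,8) attacks row 1 at column 8 and diagonals 4.
(7,7) attacks row 1 at column 7 and diagonals 1.
Attacked columns: {1, 2, 3, 4, 5, 7, 8}. Safe: {6}.

columns 6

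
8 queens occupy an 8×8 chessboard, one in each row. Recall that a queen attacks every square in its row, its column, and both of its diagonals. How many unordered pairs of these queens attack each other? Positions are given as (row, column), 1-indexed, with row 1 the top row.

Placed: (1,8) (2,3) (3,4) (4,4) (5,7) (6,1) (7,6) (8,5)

Same column: (3,4)–(4,4) (column 4).
Same diagonal: (2,3)–(3,4) (|2−3| = |3−4| = 1); (3,4)–(6,1) (|3−6| = |4−1| = 3); (7,6)–(8,5) (|7−8| = |6−5| = 1).
Total attacking pairs: 4.

4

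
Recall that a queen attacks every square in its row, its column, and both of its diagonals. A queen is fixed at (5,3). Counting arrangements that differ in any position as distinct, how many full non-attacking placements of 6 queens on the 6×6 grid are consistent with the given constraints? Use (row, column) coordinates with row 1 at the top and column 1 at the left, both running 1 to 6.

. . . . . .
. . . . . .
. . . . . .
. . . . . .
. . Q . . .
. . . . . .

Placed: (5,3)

Branch on row 1: col 1 → 0; col 2 → 1; col 4 → 0; col 5 → 0; col 6 → 0.
Sum: 0 + 1 + 0 + 0 + 0 = 1.

1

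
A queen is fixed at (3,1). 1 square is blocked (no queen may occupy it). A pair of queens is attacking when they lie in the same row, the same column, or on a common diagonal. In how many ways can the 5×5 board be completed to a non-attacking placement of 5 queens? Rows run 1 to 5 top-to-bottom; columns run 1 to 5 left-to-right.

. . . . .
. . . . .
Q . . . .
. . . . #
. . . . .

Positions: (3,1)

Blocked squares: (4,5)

Branch on row 1: col 2 → 1; col 4 → 0; col 5 → 1.
Sum: 1 + 0 + 1 = 2.

2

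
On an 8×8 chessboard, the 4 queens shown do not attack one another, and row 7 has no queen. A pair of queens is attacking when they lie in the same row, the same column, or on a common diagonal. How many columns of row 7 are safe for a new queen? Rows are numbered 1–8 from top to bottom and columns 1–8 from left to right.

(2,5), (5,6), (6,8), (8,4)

2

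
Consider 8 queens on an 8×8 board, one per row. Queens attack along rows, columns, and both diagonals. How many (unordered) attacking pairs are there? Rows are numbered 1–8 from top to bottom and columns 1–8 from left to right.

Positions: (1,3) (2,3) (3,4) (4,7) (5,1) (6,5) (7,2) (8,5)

Same column: (1,3)–(2,3) (column 3); (6,5)–(8,5) (column 5).
Same diagonal: (2,3)–(3,4) (|2−3| = |3−4| = 1); (4,7)–(6,5) (|4−6| = |7−5| = 2).
Total attacking pairs: 4.

4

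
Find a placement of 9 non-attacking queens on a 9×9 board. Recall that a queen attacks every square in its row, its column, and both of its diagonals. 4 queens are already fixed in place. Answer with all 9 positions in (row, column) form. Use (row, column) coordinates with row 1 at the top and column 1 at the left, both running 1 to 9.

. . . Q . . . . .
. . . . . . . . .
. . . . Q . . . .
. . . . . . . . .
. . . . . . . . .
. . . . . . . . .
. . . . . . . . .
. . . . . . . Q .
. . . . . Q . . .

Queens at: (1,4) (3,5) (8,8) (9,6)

Row 2: attacked by (1,4)→{3,4,5}; (3,5)→{4,5,6}; (8,8)→{2,8}; (9,6)→{6}. Safe: 1, 7, 9. Place at column 9.
Row 4: attacked by (1,4)→{1,4,7}; (2,9)→{7,9}; (3,5)→{4,5,6}; (8,8)→{4,8}; (9,6)→{1,6}. Safe: 2, 3. Place at column 3.
Row 5: attacked by (1,4)→{4,8}; (2,9)→{6,9}; (3,5)→{3,5,7}; (4,3)→{2,3,4}; (8,8)→{5,8}; (9,6)→{2,6}. Safe: 1. Place at column 1.
Row 6: attacked by (1,4)→{4,9}; (2,9)→{5,9}; (3,5)→{2,5,8}; (4,3)→{1,3,5}; (5,1)→{1,2}; (8,8)→{6,8}; (9,6)→{3,6,9}. Safe: 7. Place at column 7.
Row 7: attacked by (1,4)→{4}; (2,9)→{4,9}; (3,5)→{1,5,9}; (4,3)→{3,6}; (5,1)→{1,3}; (6,7)→{6,7,8}; (8,8)→{7,8,9}; (9,6)→{4,6,8}. Safe: 2. Place at column 2.
Columns [4, 9, 5, 3, 1, 7, 2, 8, 6], r−c [-3, -7, -2, 1, 4, -1, 5, 0, 3], r+c [5, 11, 8, 7, 6, 13, 9, 16, 15] are all distinct, so no two queens attack.

(1,4) (2,9) (3,5) (4,3) (5,1) (6,7) (7,2) (8,8) (9,6)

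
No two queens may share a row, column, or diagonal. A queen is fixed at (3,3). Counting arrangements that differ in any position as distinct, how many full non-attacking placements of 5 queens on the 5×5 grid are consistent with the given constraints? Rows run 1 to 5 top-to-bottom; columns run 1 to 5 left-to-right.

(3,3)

2

Branch on row 1: col 2 → 1; col 4 → 1.
Sum: 1 + 1 = 2.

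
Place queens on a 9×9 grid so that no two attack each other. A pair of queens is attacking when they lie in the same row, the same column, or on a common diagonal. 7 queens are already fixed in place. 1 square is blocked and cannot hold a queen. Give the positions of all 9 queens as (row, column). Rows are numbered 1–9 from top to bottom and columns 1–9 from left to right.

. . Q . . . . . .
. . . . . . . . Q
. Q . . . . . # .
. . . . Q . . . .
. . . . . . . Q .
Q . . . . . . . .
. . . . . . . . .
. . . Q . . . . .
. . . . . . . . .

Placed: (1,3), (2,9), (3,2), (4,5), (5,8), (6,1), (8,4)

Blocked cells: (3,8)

(1,3) (2,9) (3,2) (4,5) (5,8) (6,1) (7,7) (8,4) (9,6)

Row 7: attacked by (1,3)→{3,9}; (2,9)→{4,9}; (3,2)→{2,6}; (4,5)→{2,5,8}; (5,8)→{6,8}; (6,1)→{1,2}; (8,4)→{3,4,5}. Safe: 7. Place at column 7.
Row 9: attacked by (1,3)→{3}; (2,9)→{2,9}; (3,2)→{2,8}; (4,5)→{5}; (5,8)→{4,8}; (6,1)→{1,4}; (7,7)→{5,7,9}; (8,4)→{3,4,5}. Safe: 6. Place at column 6.
Columns [3, 9, 2, 5, 8, 1, 7, 4, 6], r−c [-2, -7, 1, -1, -3, 5, 0, 4, 3], r+c [4, 11, 5, 9, 13, 7, 14, 12, 15] are all distinct, so no two queens attack.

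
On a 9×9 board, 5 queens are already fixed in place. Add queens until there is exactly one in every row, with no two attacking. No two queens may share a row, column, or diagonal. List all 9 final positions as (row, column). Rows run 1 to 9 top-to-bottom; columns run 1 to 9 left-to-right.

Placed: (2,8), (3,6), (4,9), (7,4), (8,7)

(1,2) (2,8) (3,6) (4,9) (5,3) (6,1) (7,4) (8,7) (9,5)

Row 1: attacked by (2,8)→{7,8,9}; (3,6)→{4,6,8}; (4,9)→{6,9}; (7,4)→{4}; (8,7)→{7}. Safe: 1, 2, 3, 5. Place at column 2.
Row 5: attacked by (1,2)→{2,6}; (2,8)→{5,8}; (3,6)→{4,6,8}; (4,9)→{8,9}; (7,4)→{2,4,6}; (8,7)→{4,7}. Safe: 1, 3. Place at column 3.
Row 6: attacked by (1,2)→{2,7}; (2,8)→{4,8}; (3,6)→{3,6,9}; (4,9)→{7,9}; (5,3)→{2,3,4}; (7,4)→{3,4,5}; (8,7)→{5,7,9}. Safe: 1. Place at column 1.
Row 9: attacked by (1,2)→{2}; (2,8)→{1,8}; (3,6)→{6}; (4,9)→{4,9}; (5,3)→{3,7}; (6,1)→{1,4}; (7,4)→{2,4,6}; (8,7)→{6,7,8}. Safe: 5. Place at column 5.
Columns [2, 8, 6, 9, 3, 1, 4, 7, 5], r−c [-1, -6, -3, -5, 2, 5, 3, 1, 4], r+c [3, 10, 9, 13, 8, 7, 11, 15, 14] are all distinct, so no two queens attack.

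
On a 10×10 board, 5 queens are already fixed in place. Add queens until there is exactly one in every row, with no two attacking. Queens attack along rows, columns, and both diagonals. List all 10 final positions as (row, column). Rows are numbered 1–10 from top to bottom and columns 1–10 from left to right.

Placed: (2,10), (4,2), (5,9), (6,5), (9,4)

Row 1: attacked by (2,10)→{9,10}; (4,2)→{2,5}; (5,9)→{5,9}; (6,5)→{5,10}; (9,4)→{4}. Safe: 1, 3, 6, 7, 8. Place at column 3.
Row 3: attacked by (1,3)→{1,3,5}; (2,10)→{9,10}; (4,2)→{1,2,3}; (5,9)→{7,9}; (6,5)→{2,5,8}; (9,4)→{4,10}. Safe: 6. Place at column 6.
Row 7: attacked by (1,3)→{3,9}; (2,10)→{5,10}; (3,6)→{2,6,10}; (4,2)→{2,5}; (5,9)→{7,9}; (6,5)→{4,5,6}; (9,4)→{2,4,6}. Safe: 1, 8. Place at column 1.
Row 8: attacked by (1,3)→{3,10}; (2,10)→{4,10}; (3,6)→{1,6}; (4,2)→{2,6}; (5,9)→{6,9}; (6,5)→{3,5,7}; (7,1)→{1,2}; (9,4)→{3,4,5}. Safe: 8. Place at column 8.
Row 10: attacked by (1,3)→{3}; (2,10)→{2,10}; (3,6)→{6}; (4,2)→{2,8}; (5,9)→{4,9}; (6,5)→{1,5,9}; (7,1)→{1,4}; (8,8)→{6,8,10}; (9,4)→{3,4,5}. Safe: 7. Place at column 7.
Columns [3, 10, 6, 2, 9, 5, 1, 8, 4, 7], r−c [-2, -8, -3, 2, -4, 1, 6, 0, 5, 3], r+c [4, 12, 9, 6, 14, 11, 8, 16, 13, 17] are all distinct, so no two queens attack.

(1,3) (2,10) (3,6) (4,2) (5,9) (6,5) (7,1) (8,8) (9,4) (10,7)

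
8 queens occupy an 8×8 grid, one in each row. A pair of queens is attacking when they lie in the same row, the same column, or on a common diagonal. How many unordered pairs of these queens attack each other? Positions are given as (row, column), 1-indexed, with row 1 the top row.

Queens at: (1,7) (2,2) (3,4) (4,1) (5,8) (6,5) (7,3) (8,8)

Same column: (5,8)–(8,8) (column 8).
Same diagonal: (2,2)–(8,8) (|2−8| = |2−8| = 6).
Total attacking pairs: 2.

2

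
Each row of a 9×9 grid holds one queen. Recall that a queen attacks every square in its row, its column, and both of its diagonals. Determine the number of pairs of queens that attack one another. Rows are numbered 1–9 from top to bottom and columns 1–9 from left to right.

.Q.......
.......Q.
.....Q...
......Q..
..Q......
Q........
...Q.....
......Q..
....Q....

Same column: (4,7)–(8,7) (column 7).
Same diagonal: (3,6)–(4,7) (|3−4| = |6−7| = 1); (4,7)–(7,4) (|4−7| = |7−4| = 3).
Total attacking pairs: 3.

3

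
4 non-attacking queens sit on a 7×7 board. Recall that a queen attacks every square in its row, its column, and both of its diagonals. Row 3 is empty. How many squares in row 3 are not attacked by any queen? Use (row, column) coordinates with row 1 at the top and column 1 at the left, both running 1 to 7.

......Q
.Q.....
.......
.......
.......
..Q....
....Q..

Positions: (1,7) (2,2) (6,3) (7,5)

(1,7) attacks row 3 at column 7 and diagonals 5.
(2,2) attacks row 3 at column 2 and diagonals 1, 3.
(6,3) attacks row 3 at column 3 and diagonals 6.
(7,5) attacks row 3 at column 5 and diagonals 1.
Attacked columns: {1, 2, 3, 5, 6, 7}. Safe: {4}.

1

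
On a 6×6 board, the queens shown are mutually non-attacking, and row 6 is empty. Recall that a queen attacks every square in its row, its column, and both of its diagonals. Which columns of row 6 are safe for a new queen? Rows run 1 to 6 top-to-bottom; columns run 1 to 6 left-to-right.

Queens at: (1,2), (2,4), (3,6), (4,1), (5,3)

columns 5

(1,2) attacks row 6 at column 2.
(2,4) attacks row 6 at column 4.
(3,6) attacks row 6 at column 6 and diagonals 3.
(4,1) attacks row 6 at column 1 and diagonals 3.
(5,3) attacks row 6 at column 3 and diagonals 2, 4.
Attacked columns: {1, 2, 3, 4, 6}. Safe: {5}.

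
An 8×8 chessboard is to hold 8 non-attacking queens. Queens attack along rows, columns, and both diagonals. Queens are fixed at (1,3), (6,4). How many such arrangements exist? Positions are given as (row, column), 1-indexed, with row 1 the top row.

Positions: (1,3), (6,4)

3

Branch on row 2: col 1 → 0; col 5 → 1; col 6 → 1; col 7 → 1.
Sum: 0 + 1 + 1 + 1 = 3.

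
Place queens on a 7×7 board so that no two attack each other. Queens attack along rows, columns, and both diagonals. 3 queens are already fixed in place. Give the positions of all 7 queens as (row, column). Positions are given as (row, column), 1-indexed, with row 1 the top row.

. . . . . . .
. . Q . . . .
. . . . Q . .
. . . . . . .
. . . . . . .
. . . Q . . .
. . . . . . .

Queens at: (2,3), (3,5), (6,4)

(1,6) (2,3) (3,5) (4,7) (5,1) (6,4) (7,2)

Row 1: attacked by (2,3)→{2,3,4}; (3,5)→{3,5,7}; (6,4)→{4}. Safe: 1, 6. Place at column 6.
Row 4: attacked by (1,6)→{3,6}; (2,3)→{1,3,5}; (3,5)→{4,5,6}; (6,4)→{2,4,6}. Safe: 7. Place at column 7.
Row 5: attacked by (1,6)→{2,6}; (2,3)→{3,6}; (3,5)→{3,5,7}; (4,7)→{6,7}; (6,4)→{3,4,5}. Safe: 1. Place at column 1.
Row 7: attacked by (1,6)→{6}; (2,3)→{3}; (3,5)→{1,5}; (4,7)→{4,7}; (5,1)→{1,3}; (6,4)→{3,4,5}. Safe: 2. Place at column 2.
Columns [6, 3, 5, 7, 1, 4, 2], r−c [-5, -1, -2, -3, 4, 2, 5], r+c [7, 5, 8, 11, 6, 10, 9] are all distinct, so no two queens attack.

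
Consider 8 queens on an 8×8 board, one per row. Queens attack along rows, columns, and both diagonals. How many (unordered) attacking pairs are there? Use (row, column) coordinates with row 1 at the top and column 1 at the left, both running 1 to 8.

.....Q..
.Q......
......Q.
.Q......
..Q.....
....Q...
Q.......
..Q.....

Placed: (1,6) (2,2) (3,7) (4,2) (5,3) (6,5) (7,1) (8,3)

Same column: (2,2)–(4,2) (column 2); (5,3)–(8,3) (column 3).
Same diagonal: (4,2)–(5,3) (|4−5| = |2−3| = 1); (5,3)–(7,1) (|5−7| = |3−1| = 2); (6,5)–(8,3) (|6−8| = |5−3| = 2).
Total attacking pairs: 5.

5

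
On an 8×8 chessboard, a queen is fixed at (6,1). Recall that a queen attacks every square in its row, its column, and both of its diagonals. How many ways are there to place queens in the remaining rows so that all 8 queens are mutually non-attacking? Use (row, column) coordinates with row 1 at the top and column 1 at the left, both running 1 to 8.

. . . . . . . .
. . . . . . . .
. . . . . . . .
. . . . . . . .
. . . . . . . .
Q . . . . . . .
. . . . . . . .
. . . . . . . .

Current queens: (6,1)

16

Branch on row 1: col 2 → 1; col 3 → 4; col 4 → 4; col 5 → 4; col 7 → 3; col 8 → 0.
Sum: 1 + 4 + 4 + 4 + 3 + 0 = 16.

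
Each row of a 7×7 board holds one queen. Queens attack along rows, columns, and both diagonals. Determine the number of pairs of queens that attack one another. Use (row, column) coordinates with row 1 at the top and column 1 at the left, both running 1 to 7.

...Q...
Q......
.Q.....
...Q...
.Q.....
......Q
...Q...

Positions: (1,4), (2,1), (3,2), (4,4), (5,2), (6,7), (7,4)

7

Same column: (1,4)–(4,4) (column 4); (1,4)–(7,4) (column 4); (3,2)–(5,2) (column 2); (4,4)–(7,4) (column 4).
Same diagonal: (1,4)–(3,2) (|1−3| = |4−2| = 2); (2,1)–(3,2) (|2−3| = |1−2| = 1); (5,2)–(7,4) (|5−7| = |2−4| = 2).
Total attacking pairs: 7.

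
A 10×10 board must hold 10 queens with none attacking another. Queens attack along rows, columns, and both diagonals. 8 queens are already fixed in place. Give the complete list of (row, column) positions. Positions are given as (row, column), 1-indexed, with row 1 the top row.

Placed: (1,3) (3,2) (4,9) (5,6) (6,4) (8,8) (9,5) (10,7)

Row 2: attacked by (1,3)→{2,3,4}; (3,2)→{1,2,3}; (4,9)→{7,9}; (5,6)→{3,6,9}; (6,4)→{4,8}; (8,8)→{2,8}; (9,5)→{5}; (10,7)→{7}. Safe: 10. Place at column 10.
Row 7: attacked by (1,3)→{3,9}; (2,10)→{5,10}; (3,2)→{2,6}; (4,9)→{6,9}; (5,6)→{4,6,8}; (6,4)→{3,4,5}; (8,8)→{7,8,9}; (9,5)→{3,5,7}; (10,7)→{4,7,10}. Safe: 1. Place at column 1.
Columns [3, 10, 2, 9, 6, 4, 1, 8, 5, 7], r−c [-2, -8, 1, -5, -1, 2, 6, 0, 4, 3], r+c [4, 12, 5, 13, 11, 10, 8, 16, 14, 17] are all distinct, so no two queens attack.

(1,3) (2,10) (3,2) (4,9) (5,6) (6,4) (7,1) (8,8) (9,5) (10,7)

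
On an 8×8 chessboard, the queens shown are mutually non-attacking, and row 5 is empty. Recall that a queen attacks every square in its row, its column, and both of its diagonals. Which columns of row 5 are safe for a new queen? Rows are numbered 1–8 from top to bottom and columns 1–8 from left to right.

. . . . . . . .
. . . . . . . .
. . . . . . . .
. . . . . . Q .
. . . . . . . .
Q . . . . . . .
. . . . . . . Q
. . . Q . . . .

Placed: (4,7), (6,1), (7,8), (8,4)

columns 3, 5

(4,7) attacks row 5 at column 7 and diagonals 6, 8.
(6,1) attacks row 5 at column 1 and diagonals 2.
(7,8) attacks row 5 at column 8 and diagonals 6.
(8,4) attacks row 5 at column 4 and diagonals 1, 7.
Attacked columns: {1, 2, 4, 6, 7, 8}. Safe: {3, 5}.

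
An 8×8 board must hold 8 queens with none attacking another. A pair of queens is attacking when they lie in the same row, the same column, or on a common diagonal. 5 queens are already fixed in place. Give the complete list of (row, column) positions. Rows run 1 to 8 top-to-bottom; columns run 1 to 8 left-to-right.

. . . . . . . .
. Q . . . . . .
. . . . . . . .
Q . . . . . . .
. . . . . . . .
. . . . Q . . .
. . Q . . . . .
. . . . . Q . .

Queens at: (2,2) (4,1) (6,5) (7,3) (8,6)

Row 1: attacked by (2,2)→{1,2,3}; (4,1)→{1,4}; (6,5)→{5}; (7,3)→{3}; (8,6)→{6}. Safe: 7, 8. Place at column 8.
Row 3: attacked by (1,8)→{6,8}; (2,2)→{1,2,3}; (4,1)→{1,2}; (6,5)→{2,5,8}; (7,3)→{3,7}; (8,6)→{1,6}. Safe: 4. Place at column 4.
Row 5: attacked by (1,8)→{4,8}; (2,2)→{2,5}; (3,4)→{2,4,6}; (4,1)→{1,2}; (6,5)→{4,5,6}; (7,3)→{1,3,5}; (8,6)→{3,6}. Safe: 7. Place at column 7.
Columns [8, 2, 4, 1, 7, 5, 3, 6], r−c [-7, 0, -1, 3, -2, 1, 4, 2], r+c [9, 4, 7, 5, 12, 11, 10, 14] are all distinct, so no two queens attack.

(1,8) (2,2) (3,4) (4,1) (5,7) (6,5) (7,3) (8,6)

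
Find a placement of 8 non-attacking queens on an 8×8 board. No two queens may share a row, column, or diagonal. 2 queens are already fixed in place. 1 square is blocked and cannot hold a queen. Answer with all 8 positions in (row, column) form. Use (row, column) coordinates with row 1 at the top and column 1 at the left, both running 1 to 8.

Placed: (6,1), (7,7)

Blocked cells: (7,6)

Row 1: attacked by (6,1)→{1,6}; (7,7)→{1,7}. Safe: 2, 3, 4, 5, 8. Place at column 2.
Row 2: attacked by (1,2)→{1,2,3}; (6,1)→{1,5}; (7,7)→{2,7}. Safe: 4, 6, 8. Place at column 4.
Row 3: attacked by (1,2)→{2,4}; (2,4)→{3,4,5}; (6,1)→{1,4}; (7,7)→{3,7}. Safe: 6, 8. Place at column 6.
Row 4: attacked by (1,2)→{2,5}; (2,4)→{2,4,6}; (3,6)→{5,6,7}; (6,1)→{1,3}; (7,7)→{4,7}. Safe: 8. Place at column 8.
Row 5: attacked by (1,2)→{2,6}; (2,4)→{1,4,7}; (3,6)→{4,6,8}; (4,8)→{7,8}; (6,1)→{1,2}; (7,7)→{5,7}. Safe: 3. Place at column 3.
Row 8: attacked by (1,2)→{2}; (2,4)→{4}; (3,6)→{1,6}; (4,8)→{4,8}; (5,3)→{3,6}; (6,1)→{1,3}; (7,7)→{6,7,8}. Safe: 5. Place at column 5.
Columns [2, 4, 6, 8, 3, 1, 7, 5], r−c [-1, -2, -3, -4, 2, 5, 0, 3], r+c [3, 6, 9, 12, 8, 7, 14, 13] are all distinct, so no two queens attack.

(1,2) (2,4) (3,6) (4,8) (5,3) (6,1) (7,7) (8,5)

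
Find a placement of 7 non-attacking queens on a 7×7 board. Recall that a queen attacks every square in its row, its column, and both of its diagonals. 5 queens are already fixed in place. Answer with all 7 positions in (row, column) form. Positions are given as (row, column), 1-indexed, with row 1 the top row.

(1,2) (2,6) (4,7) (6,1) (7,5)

Row 3: attacked by (1,2)→{2,4}; (2,6)→{5,6,7}; (4,7)→{6,7}; (6,1)→{1,4}; (7,5)→{1,5}. Safe: 3. Place at column 3.
Row 5: attacked by (1,2)→{2,6}; (2,6)→{3,6}; (3,3)→{1,3,5}; (4,7)→{6,7}; (6,1)→{1,2}; (7,5)→{3,5,7}. Safe: 4. Place at column 4.
Columns [2, 6, 3, 7, 4, 1, 5], r−c [-1, -4, 0, -3, 1, 5, 2], r+c [3, 8, 6, 11, 9, 7, 12] are all distinct, so no two queens attack.

(1,2) (2,6) (3,3) (4,7) (5,4) (6,1) (7,5)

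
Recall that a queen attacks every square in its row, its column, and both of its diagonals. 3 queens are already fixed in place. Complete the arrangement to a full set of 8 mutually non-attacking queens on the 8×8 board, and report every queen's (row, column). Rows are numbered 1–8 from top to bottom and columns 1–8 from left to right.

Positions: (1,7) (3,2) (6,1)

(1,7) (2,4) (3,2) (4,8) (5,6) (6,1) (7,3) (8,5)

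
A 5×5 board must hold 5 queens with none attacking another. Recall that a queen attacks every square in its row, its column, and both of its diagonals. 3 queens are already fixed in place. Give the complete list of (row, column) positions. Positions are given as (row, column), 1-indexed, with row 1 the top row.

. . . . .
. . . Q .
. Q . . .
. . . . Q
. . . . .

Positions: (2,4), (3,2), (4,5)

(1,1) (2,4) (3,2) (4,5) (5,3)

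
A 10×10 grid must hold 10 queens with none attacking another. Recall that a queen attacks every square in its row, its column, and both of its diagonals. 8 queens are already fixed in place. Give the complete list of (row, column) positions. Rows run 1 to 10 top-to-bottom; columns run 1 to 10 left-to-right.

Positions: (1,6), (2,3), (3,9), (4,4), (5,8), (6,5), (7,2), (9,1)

Row 8: attacked by (1,6)→{6}; (2,3)→{3,9}; (3,9)→{4,9}; (4,4)→{4,8}; (5,8)→{5,8}; (6,5)→{3,5,7}; (7,2)→{1,2,3}; (9,1)→{1,2}. Safe: 10. Place at column 10.
Row 10: attacked by (1,6)→{6}; (2,3)→{3}; (3,9)→{2,9}; (4,4)→{4,10}; (5,8)→{3,8}; (6,5)→{1,5,9}; (7,2)→{2,5}; (8,10)→{8,10}; (9,1)→{1,2}. Safe: 7. Place at column 7.
Columns [6, 3, 9, 4, 8, 5, 2, 10, 1, 7], r−c [-5, -1, -6, 0, -3, 1, 5, -2, 8, 3], r+c [7, 5, 12, 8, 13, 11, 9, 18, 10, 17] are all distinct, so no two queens attack.

(1,6) (2,3) (3,9) (4,4) (5,8) (6,5) (7,2) (8,10) (9,1) (10,7)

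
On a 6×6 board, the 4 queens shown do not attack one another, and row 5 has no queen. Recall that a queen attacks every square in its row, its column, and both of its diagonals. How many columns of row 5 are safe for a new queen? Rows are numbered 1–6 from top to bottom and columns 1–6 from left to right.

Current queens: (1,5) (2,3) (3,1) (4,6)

2

(1,5) attacks row 5 at column 5 and diagonals 1.
(2,3) attacks row 5 at column 3 and diagonals 6.
(3,1) attacks row 5 at column 1 and diagonals 3.
(4,6) attacks row 5 at column 6 and diagonals 5.
Attacked columns: {1, 3, 5, 6}. Safe: {2, 4}.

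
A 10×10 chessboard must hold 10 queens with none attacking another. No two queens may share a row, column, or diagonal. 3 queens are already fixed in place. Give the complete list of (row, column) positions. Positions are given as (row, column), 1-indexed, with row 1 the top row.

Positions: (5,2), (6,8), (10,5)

Row 1: attacked by (5,2)→{2,6}; (6,8)→{3,8}; (10,5)→{5}. Safe: 1, 4, 7, 9, 10. Place at column 10.
Row 2: attacked by (1,10)→{9,10}; (5,2)→{2,5}; (6,8)→{4,8}; (10,5)→{5}. Safe: 1, 3, 6, 7. Place at column 1.
Row 3: attacked by (1,10)→{8,10}; (2,1)→{1,2}; (5,2)→{2,4}; (6,8)→{5,8}; (10,5)→{5}. Safe: 3, 6, 7, 9. Place at column 6.
Row 4: attacked by (1,10)→{7,10}; (2,1)→{1,3}; (3,6)→{5,6,7}; (5,2)→{1,2,3}; (6,8)→{6,8,10}; (10,5)→{5}. Safe: 4, 9. Place at column 4.
Row 7: attacked by (1,10)→{4,10}; (2,1)→{1,6}; (3,6)→{2,6,10}; (4,4)→{1,4,7}; (5,2)→{2,4}; (6,8)→{7,8,9}; (10,5)→{2,5,8}. Safe: 3. Place at column 3.
Row 8: attacked by (1,10)→{3,10}; (2,1)→{1,7}; (3,6)→{1,6}; (4,4)→{4,8}; (5,2)→{2,5}; (6,8)→{6,8,10}; (7,3)→{2,3,4}; (10,5)→{3,5,7}. Safe: 9. Place at column 9.
Row 9: attacked by (1,10)→{2,10}; (2,1)→{1,8}; (3,6)→{6}; (4,4)→{4,9}; (5,2)→{2,6}; (6,8)→{5,8}; (7,3)→{1,3,5}; (8,9)→{8,9,10}; (10,5)→{4,5,6}. Safe: 7. Place at column 7.
Columns [10, 1, 6, 4, 2, 8, 3, 9, 7, 5], r−c [-9, 1, -3, 0, 3, -2, 4, -1, 2, 5], r+c [11, 3, 9, 8, 7, 14, 10, 17, 16, 15] are all distinct, so no two queens attack.

(1,10) (2,1) (3,6) (4,4) (5,2) (6,8) (7,3) (8,9) (9,7) (10,5)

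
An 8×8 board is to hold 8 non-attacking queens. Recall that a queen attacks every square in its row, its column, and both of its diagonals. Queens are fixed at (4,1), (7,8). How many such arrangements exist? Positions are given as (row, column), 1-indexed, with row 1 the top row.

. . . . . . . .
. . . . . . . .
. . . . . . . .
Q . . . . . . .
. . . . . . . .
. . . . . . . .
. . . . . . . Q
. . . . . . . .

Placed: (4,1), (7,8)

Branch on row 1: col 3 → 1; col 5 → 1; col 6 → 1; col 7 → 0.
Sum: 1 + 1 + 1 + 0 = 3.

3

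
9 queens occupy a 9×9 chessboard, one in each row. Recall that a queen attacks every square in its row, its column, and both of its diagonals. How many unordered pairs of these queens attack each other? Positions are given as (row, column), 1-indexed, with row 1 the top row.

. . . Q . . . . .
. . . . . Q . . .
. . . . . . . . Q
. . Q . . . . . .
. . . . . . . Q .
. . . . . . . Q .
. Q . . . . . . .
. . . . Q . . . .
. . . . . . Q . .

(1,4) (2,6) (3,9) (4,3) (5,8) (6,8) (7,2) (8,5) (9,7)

3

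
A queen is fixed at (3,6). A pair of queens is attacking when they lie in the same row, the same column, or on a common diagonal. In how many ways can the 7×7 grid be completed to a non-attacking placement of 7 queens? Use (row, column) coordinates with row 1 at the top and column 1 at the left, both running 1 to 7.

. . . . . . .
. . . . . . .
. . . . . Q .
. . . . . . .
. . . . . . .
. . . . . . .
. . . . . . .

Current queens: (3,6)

Branch on row 1: col 1 → 0; col 2 → 1; col 3 → 2; col 5 → 2; col 7 → 1.
Sum: 0 + 1 + 2 + 2 + 1 = 6.

6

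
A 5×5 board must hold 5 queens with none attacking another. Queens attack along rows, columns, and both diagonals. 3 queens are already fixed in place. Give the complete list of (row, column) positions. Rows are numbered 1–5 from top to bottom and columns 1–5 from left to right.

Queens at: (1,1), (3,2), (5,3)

Row 2: attacked by (1,1)→{1,2}; (3,2)→{1,2,3}; (5,3)→{3}. Safe: 4, 5. Place at column 4.
Row 4: attacked by (1,1)→{1,4}; (2,4)→{2,4}; (3,2)→{1,2,3}; (5,3)→{2,3,4}. Safe: 5. Place at column 5.
Columns [1, 4, 2, 5, 3], r−c [0, -2, 1, -1, 2], r+c [2, 6, 5, 9, 8] are all distinct, so no two queens attack.

(1,1) (2,4) (3,2) (4,5) (5,3)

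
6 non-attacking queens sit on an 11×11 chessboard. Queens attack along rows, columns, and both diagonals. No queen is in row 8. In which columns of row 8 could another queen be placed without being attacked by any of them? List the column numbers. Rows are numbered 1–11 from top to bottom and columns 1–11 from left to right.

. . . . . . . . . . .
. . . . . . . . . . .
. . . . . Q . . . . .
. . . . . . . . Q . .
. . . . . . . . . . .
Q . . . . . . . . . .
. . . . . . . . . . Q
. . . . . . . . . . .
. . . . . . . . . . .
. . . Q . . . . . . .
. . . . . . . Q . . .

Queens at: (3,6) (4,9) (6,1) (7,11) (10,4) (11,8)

columns 7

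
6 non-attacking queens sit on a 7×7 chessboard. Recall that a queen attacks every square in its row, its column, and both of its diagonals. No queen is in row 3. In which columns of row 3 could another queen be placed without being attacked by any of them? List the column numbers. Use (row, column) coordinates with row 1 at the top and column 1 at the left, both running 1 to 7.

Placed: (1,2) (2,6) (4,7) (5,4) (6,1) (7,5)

(1,2) attacks row 3 at column 2 and diagonals 4.
(2,6) attacks row 3 at column 6 and diagonals 5, 7.
(4,7) attacks row 3 at column 7 and diagonals 6.
(5,4) attacks row 3 at column 4 and diagonals 2, 6.
(6,1) attacks row 3 at column 1 and diagonals 4.
(7,5) attacks row 3 at column 5 and diagonals 1.
Attacked columns: {1, 2, 4, 5, 6, 7}. Safe: {3}.

columns 3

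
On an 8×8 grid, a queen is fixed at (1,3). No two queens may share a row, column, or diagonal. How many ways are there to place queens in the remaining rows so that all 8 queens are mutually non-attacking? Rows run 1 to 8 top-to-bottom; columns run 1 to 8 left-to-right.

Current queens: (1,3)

Branch on row 2: col 1 → 1; col 5 → 4; col 6 → 8; col 7 → 2; col 8 → 1.
Sum: 1 + 4 + 8 + 2 + 1 = 16.

16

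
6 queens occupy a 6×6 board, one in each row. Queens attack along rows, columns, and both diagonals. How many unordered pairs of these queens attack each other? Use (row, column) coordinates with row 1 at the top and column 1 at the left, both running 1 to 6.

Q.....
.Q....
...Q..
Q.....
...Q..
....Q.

4

Same column: (1,1)–(4,1) (column 1); (3,4)–(5,4) (column 4).
Same diagonal: (1,1)–(2,2) (|1−2| = |1−2| = 1); (5,4)–(6,5) (|5−6| = |4−5| = 1).
Total attacking pairs: 4.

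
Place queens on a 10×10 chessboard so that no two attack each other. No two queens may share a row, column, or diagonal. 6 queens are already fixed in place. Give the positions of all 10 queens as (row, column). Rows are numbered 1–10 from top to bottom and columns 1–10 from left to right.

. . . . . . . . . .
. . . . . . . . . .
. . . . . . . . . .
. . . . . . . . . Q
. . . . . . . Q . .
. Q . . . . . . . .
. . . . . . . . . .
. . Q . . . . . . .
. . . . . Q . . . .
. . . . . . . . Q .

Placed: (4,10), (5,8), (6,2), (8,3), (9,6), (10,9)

(1,1) (2,4) (3,7) (4,10) (5,8) (6,2) (7,5) (8,3) (9,6) (10,9)

Row 1: attacked by (4,10)→{7,10}; (5,8)→{4,8}; (6,2)→{2,7}; (8,3)→{3,10}; (9,6)→{6}; (10,9)→{9}. Safe: 1, 5. Place at column 1.
Row 2: attacked by (1,1)→{1,2}; (4,10)→{8,10}; (5,8)→{5,8}; (6,2)→{2,6}; (8,3)→{3,9}; (9,6)→{6}; (10,9)→{1,9}. Safe: 4, 7. Place at column 4.
Row 3: attacked by (1,1)→{1,3}; (2,4)→{3,4,5}; (4,10)→{9,10}; (5,8)→{6,8,10}; (6,2)→{2,5}; (8,3)→{3,8}; (9,6)→{6}; (10,9)→{2,9}. Safe: 7. Place at column 7.
Row 7: attacked by (1,1)→{1,7}; (2,4)→{4,9}; (3,7)→{3,7}; (4,10)→{7,10}; (5,8)→{6,8,10}; (6,2)→{1,2,3}; (8,3)→{2,3,4}; (9,6)→{4,6,8}; (10,9)→{6,9}. Safe: 5. Place at column 5.
Columns [1, 4, 7, 10, 8, 2, 5, 3, 6, 9], r−c [0, -2, -4, -6, -3, 4, 2, 5, 3, 1], r+c [2, 6, 10, 14, 13, 8, 12, 11, 15, 19] are all distinct, so no two queens attack.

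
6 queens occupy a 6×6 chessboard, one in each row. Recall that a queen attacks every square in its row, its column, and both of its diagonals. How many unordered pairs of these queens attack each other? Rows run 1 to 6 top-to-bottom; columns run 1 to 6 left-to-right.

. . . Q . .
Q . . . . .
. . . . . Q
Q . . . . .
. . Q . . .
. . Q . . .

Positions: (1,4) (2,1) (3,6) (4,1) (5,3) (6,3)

6

Same column: (2,1)–(4,1) (column 1); (5,3)–(6,3) (column 3).
Same diagonal: (1,4)–(3,6) (|1−3| = |4−6| = 2); (1,4)–(4,1) (|1−4| = |4−1| = 3); (3,6)–(6,3) (|3−6| = |6−3| = 3); (4,1)–(6,3) (|4−6| = |1−3| = 2).
Total attacking pairs: 6.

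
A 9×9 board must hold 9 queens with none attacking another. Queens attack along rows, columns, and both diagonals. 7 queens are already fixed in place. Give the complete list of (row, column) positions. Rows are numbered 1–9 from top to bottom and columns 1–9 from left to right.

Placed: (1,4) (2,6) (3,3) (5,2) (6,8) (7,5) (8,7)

(1,4) (2,6) (3,3) (4,9) (5,2) (6,8) (7,5) (8,7) (9,1)

Row 4: attacked by (1,4)→{1,4,7}; (2,6)→{4,6,8}; (3,3)→{2,3,4}; (5,2)→{1,2,3}; (6,8)→{6,8}; (7,5)→{2,5,8}; (8,7)→{3,7}. Safe: 9. Place at column 9.
Row 9: attacked by (1,4)→{4}; (2,6)→{6}; (3,3)→{3,9}; (4,9)→{4,9}; (5,2)→{2,6}; (6,8)→{5,8}; (7,5)→{3,5,7}; (8,7)→{6,7,8}. Safe: 1. Place at column 1.
Columns [4, 6, 3, 9, 2, 8, 5, 7, 1], r−c [-3, -4, 0, -5, 3, -2, 2, 1, 8], r+c [5, 8, 6, 13, 7, 14, 12, 15, 10] are all distinct, so no two queens attack.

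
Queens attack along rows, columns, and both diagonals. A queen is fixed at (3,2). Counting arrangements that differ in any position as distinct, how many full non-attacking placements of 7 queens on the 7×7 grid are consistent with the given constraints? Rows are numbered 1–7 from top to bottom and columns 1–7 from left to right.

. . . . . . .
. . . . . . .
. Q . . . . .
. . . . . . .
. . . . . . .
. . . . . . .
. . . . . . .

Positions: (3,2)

Branch on row 1: col 1 → 1; col 3 → 2; col 5 → 2; col 6 → 1; col 7 → 0.
Sum: 1 + 2 + 2 + 1 + 0 = 6.

6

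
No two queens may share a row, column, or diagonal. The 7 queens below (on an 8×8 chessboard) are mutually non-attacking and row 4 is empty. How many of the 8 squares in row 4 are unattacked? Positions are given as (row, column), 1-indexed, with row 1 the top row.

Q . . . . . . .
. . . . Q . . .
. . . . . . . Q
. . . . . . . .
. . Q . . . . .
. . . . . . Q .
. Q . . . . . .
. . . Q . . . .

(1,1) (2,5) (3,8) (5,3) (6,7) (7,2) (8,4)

(1,1) attacks row 4 at column 1 and diagonals 4.
(2,5) attacks row 4 at column 5 and diagonals 3, 7.
(3,8) attacks row 4 at column 8 and diagonals 7.
(5,3) attacks row 4 at column 3 and diagonals 2, 4.
(6,7) attacks row 4 at column 7 and diagonals 5.
(7,2) attacks row 4 at column 2 and diagonals 5.
(8,4) attacks row 4 at column 4 and diagonals 8.
Attacked columns: {1, 2, 3, 4, 5, 7, 8}. Safe: {6}.

1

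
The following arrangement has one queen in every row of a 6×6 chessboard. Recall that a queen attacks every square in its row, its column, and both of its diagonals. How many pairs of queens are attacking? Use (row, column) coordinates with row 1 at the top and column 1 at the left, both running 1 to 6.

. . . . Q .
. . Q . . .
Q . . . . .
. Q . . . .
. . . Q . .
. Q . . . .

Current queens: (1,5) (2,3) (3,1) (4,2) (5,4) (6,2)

3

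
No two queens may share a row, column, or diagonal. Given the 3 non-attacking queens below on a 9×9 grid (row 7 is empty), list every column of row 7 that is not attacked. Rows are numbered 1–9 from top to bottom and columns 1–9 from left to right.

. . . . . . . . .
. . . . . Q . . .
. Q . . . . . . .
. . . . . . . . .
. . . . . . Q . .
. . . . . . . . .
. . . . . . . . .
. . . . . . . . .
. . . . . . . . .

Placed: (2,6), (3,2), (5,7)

columns 3, 4, 8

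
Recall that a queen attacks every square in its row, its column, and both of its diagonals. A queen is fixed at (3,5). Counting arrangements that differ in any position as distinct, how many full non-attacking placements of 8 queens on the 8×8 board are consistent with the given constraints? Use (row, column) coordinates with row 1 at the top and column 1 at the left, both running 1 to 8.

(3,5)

Branch on row 1: col 1 → 1; col 2 → 1; col 4 → 6; col 6 → 3; col 8 → 1.
Sum: 1 + 1 + 6 + 3 + 1 = 12.

12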